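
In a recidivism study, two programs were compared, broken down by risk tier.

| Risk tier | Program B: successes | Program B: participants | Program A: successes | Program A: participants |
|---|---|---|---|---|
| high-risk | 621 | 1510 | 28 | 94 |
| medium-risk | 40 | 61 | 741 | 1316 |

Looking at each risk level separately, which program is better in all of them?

High-risk: Program B 621/1510 = 41.1%, Program A 28/94 = 29.8% → Program B
Medium-risk: Program B 40/61 = 65.6%, Program A 741/1316 = 56.3% → Program B
Program B has the higher rate in both groups.

Program B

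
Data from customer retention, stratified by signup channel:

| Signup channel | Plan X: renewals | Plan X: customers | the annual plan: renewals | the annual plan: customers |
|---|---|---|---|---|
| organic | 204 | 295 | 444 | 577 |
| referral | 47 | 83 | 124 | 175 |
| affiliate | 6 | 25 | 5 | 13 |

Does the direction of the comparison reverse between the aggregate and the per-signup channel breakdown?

Organic: Plan X 204/295 = 69.2%, the annual plan 444/577 = 76.9% → the annual plan
Referral: Plan X 47/83 = 56.6%, the annual plan 124/175 = 70.9% → the annual plan
Affiliate: Plan X 6/25 = 24.0%, the annual plan 5/13 = 38.5% → the annual plan
Overall: Plan X 257/403 = 63.8%, the annual plan 573/765 = 74.9% → the annual plan
The annual plan wins overall and in every signup group — no reversal.

No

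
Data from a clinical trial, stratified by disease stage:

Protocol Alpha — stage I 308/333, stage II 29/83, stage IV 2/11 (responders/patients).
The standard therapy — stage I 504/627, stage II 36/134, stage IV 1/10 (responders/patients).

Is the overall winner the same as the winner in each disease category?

Stage I: Protocol Alpha 308/333 = 92.5%, the standard therapy 504/627 = 80.4% → Protocol Alpha
Stage II: Protocol Alpha 29/83 = 34.9%, the standard therapy 36/134 = 26.9% → Protocol Alpha
Stage IV: Protocol Alpha 2/11 = 18.2%, the standard therapy 1/10 = 10.0% → Protocol Alpha
Overall: Protocol Alpha 339/427 = 79.4%, the standard therapy 541/771 = 70.2% → Protocol Alpha
Protocol Alpha wins overall and in every disease group — no reversal.

Yes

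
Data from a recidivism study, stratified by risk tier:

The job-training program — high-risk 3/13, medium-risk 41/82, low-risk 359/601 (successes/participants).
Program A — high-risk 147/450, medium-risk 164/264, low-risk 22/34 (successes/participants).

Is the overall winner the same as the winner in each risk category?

High-risk: the job-training program 3/13 = 23.1%, Program A 147/450 = 32.7% → Program A
Medium-risk: the job-training program 41/82 = 50.0%, Program A 164/264 = 62.1% → Program A
Low-risk: the job-training program 359/601 = 59.7%, Program A 22/34 = 64.7% → Program A
Overall: the job-training program 403/696 = 57.9%, Program A 333/748 = 44.5% → the job-training program
Program A wins each risk group but the job-training program wins overall — the comparison reverses. Program A's participants skew toward high-risk, which has a lower base rate.

No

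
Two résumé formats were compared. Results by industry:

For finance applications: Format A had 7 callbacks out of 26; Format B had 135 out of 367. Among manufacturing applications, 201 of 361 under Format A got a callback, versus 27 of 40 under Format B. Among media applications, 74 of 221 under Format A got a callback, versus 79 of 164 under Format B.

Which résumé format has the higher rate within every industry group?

Finance: Format A 7/26 = 26.9%, Format B 135/367 = 36.8% → Format B
Manufacturing: Format A 201/361 = 55.7%, Format B 27/40 = 67.5% → Format B
Media: Format A 74/221 = 33.5%, Format B 79/164 = 48.2% → Format B
Format B has the higher rate in all 3 groups.

Format B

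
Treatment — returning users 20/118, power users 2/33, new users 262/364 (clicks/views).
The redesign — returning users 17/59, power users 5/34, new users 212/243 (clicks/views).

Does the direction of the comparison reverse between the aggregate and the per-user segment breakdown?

No

Returning users: Treatment 20/118 = 16.9%, the redesign 17/59 = 28.8% → the redesign
Power users: Treatment 2/33 = 6.1%, the redesign 5/34 = 14.7% → the redesign
New users: Treatment 262/364 = 72.0%, the redesign 212/243 = 87.2% → the redesign
Overall: Treatment 284/515 = 55.1%, the redesign 234/336 = 69.6% → the redesign
The redesign wins overall and in every user group — no reversal.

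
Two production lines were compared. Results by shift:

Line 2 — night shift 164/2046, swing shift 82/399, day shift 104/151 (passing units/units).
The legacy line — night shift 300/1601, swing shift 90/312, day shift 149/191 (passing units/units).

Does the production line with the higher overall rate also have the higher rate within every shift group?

Yes

Night shift: Line 2 164/2046 = 8.0%, the legacy line 300/1601 = 18.7% → the legacy line
Swing shift: Line 2 82/399 = 20.6%, the legacy line 90/312 = 28.8% → the legacy line
Day shift: Line 2 104/151 = 68.9%, the legacy line 149/191 = 78.0% → the legacy line
Overall: Line 2 350/2596 = 13.5%, the legacy line 539/2104 = 25.6% → the legacy line
The legacy line wins overall and in every shift group — no reversal.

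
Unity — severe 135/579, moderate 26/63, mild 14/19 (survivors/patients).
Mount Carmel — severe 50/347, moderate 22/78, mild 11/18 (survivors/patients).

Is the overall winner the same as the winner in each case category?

Yes

Severe: Unity 135/579 = 23.3%, Mount Carmel 50/347 = 14.4% → Unity
Moderate: Unity 26/63 = 41.3%, Mount Carmel 22/78 = 28.2% → Unity
Mild: Unity 14/19 = 73.7%, Mount Carmel 11/18 = 61.1% → Unity
Overall: Unity 175/661 = 26.5%, Mount Carmel 83/443 = 18.7% → Unity
Unity wins overall and in every case group — no reversal.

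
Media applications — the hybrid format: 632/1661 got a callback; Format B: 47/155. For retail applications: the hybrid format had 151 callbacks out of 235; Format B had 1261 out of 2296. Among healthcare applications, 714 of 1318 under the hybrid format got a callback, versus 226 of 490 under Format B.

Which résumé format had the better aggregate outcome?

Media: the hybrid format 632/1661 = 38.0%, Format B 47/155 = 30.3% → the hybrid format
Retail: the hybrid format 151/235 = 64.3%, Format B 1261/2296 = 54.9% → the hybrid format
Healthcare: the hybrid format 714/1318 = 54.2%, Format B 226/490 = 46.1% → the hybrid format
Overall: the hybrid format 1497/3214 = 46.6%, Format B 1534/2941 = 52.2% → Format B
(The hybrid format wins every industry group but Format B wins overall — the hybrid format's applications skew toward the low-rate media group.)

Format B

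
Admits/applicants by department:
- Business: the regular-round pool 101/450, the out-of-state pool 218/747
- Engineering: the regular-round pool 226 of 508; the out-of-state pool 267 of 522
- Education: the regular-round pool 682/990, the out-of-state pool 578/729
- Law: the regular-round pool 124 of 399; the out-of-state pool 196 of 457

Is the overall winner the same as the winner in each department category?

Yes

Business: the regular-round pool 101/450 = 22.4%, the out-of-state pool 218/747 = 29.2% → the out-of-state pool
Engineering: the regular-round pool 226/508 = 44.5%, the out-of-state pool 267/522 = 51.1% → the out-of-state pool
Education: the regular-round pool 682/990 = 68.9%, the out-of-state pool 578/729 = 79.3% → the out-of-state pool
Law: the regular-round pool 124/399 = 31.1%, the out-of-state pool 196/457 = 42.9% → the out-of-state pool
Overall: the regular-round pool 1133/2347 = 48.3%, the out-of-state pool 1259/2455 = 51.3% → the out-of-state pool
The out-of-state pool wins overall and in every department group — no reversal.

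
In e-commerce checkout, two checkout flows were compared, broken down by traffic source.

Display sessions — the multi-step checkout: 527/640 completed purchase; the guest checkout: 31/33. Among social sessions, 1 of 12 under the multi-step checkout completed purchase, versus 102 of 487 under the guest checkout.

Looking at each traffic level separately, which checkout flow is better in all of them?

the guest checkout

Display: the multi-step checkout 527/640 = 82.3%, the guest checkout 31/33 = 93.9% → the guest checkout
Social: the multi-step checkout 1/12 = 8.3%, the guest checkout 102/487 = 20.9% → the guest checkout
The guest checkout has the higher rate in both groups.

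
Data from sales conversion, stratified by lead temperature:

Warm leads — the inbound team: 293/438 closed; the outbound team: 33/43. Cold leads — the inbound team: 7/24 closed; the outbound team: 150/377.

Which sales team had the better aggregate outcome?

Warm: the inbound team 293/438 = 66.9%, the outbound team 33/43 = 76.7% → the outbound team
Cold: the inbound team 7/24 = 29.2%, the outbound team 150/377 = 39.8% → the outbound team
Overall: the inbound team 300/462 = 64.9%, the outbound team 183/420 = 43.6% → the inbound team
(The outbound team wins every lead group but the inbound team wins overall — the outbound team's leads skew toward the low-rate cold group.)

the inbound team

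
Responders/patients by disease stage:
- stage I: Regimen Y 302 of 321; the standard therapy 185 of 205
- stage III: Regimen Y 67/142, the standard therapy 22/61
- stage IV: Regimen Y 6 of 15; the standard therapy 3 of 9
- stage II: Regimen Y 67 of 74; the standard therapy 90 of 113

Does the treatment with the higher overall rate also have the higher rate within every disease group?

Stage I: Regimen Y 302/321 = 94.1%, the standard therapy 185/205 = 90.2% → Regimen Y
Stage III: Regimen Y 67/142 = 47.2%, the standard therapy 22/61 = 36.1% → Regimen Y
Stage IV: Regimen Y 6/15 = 40.0%, the standard therapy 3/9 = 33.3% → Regimen Y
Stage II: Regimen Y 67/74 = 90.5%, the standard therapy 90/113 = 79.6% → Regimen Y
Overall: Regimen Y 442/552 = 80.1%, the standard therapy 300/388 = 77.3% → Regimen Y
Regimen Y wins overall and in every disease group — no reversal.

Yes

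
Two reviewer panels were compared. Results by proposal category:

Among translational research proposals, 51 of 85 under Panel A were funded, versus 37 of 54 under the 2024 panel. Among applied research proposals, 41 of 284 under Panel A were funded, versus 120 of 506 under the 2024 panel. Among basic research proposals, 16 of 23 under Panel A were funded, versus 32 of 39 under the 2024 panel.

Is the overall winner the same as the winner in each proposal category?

Yes

Translational research: Panel A 51/85 = 60.0%, the 2024 panel 37/54 = 68.5% → the 2024 panel
Applied research: Panel A 41/284 = 14.4%, the 2024 panel 120/506 = 23.7% → the 2024 panel
Basic research: Panel A 16/23 = 69.6%, the 2024 panel 32/39 = 82.1% → the 2024 panel
Overall: Panel A 108/392 = 27.6%, the 2024 panel 189/599 = 31.6% → the 2024 panel
The 2024 panel wins overall and in every proposal group — no reversal.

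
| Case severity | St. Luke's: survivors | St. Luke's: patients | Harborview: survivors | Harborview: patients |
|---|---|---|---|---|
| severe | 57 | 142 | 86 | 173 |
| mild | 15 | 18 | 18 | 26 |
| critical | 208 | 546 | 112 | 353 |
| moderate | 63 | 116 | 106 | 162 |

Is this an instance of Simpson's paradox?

Severe: St. Luke's 57/142 = 40.1%, Harborview 86/173 = 49.7% → Harborview
Mild: St. Luke's 15/18 = 83.3%, Harborview 18/26 = 69.2% → St. Luke's
Critical: St. Luke's 208/546 = 38.1%, Harborview 112/353 = 31.7% → St. Luke's
Moderate: St. Luke's 63/116 = 54.3%, Harborview 106/162 = 65.4% → Harborview
Overall: St. Luke's 343/822 = 41.7%, Harborview 322/714 = 45.1% → Harborview
Neither sweeps: St. Luke's wins 2 of 4 groups, Harborview wins 2. Harborview wins overall but not every group — no Simpson reversal.

No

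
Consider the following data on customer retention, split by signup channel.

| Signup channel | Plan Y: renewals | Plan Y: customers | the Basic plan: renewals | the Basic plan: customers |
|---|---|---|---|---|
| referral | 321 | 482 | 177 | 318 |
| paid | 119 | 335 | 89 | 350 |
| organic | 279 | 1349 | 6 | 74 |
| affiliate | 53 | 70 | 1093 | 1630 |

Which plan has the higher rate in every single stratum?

Plan Y

Referral: Plan Y 321/482 = 66.6%, the Basic plan 177/318 = 55.7% → Plan Y
Paid: Plan Y 119/335 = 35.5%, the Basic plan 89/350 = 25.4% → Plan Y
Organic: Plan Y 279/1349 = 20.7%, the Basic plan 6/74 = 8.1% → Plan Y
Affiliate: Plan Y 53/70 = 75.7%, the Basic plan 1093/1630 = 67.1% → Plan Y
Plan Y has the higher rate in all 4 groups.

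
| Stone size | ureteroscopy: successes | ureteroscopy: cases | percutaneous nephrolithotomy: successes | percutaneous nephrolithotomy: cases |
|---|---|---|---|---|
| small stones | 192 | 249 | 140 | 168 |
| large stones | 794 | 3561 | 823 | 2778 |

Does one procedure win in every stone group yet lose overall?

No

Small stones: ureteroscopy 192/249 = 77.1%, percutaneous nephrolithotomy 140/168 = 83.3% → percutaneous nephrolithotomy
Large stones: ureteroscopy 794/3561 = 22.3%, percutaneous nephrolithotomy 823/2778 = 29.6% → percutaneous nephrolithotomy
Overall: ureteroscopy 986/3810 = 25.9%, percutaneous nephrolithotomy 963/2946 = 32.7% → percutaneous nephrolithotomy
Percutaneous nephrolithotomy wins overall and in every stone group — no reversal.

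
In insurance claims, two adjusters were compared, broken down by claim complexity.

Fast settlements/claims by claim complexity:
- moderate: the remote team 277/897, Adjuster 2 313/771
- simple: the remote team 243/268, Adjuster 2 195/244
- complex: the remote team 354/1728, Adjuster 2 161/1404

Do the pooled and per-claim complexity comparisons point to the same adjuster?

Moderate: the remote team 277/897 = 30.9%, Adjuster 2 313/771 = 40.6% → Adjuster 2
Simple: the remote team 243/268 = 90.7%, Adjuster 2 195/244 = 79.9% → the remote team
Complex: the remote team 354/1728 = 20.5%, Adjuster 2 161/1404 = 11.5% → the remote team
Overall: the remote team 874/2893 = 30.2%, Adjuster 2 669/2419 = 27.7% → the remote team
Neither sweeps: the remote team wins 2 of 3 groups, Adjuster 2 wins 1. The remote team wins overall but not every group — no Simpson reversal.

No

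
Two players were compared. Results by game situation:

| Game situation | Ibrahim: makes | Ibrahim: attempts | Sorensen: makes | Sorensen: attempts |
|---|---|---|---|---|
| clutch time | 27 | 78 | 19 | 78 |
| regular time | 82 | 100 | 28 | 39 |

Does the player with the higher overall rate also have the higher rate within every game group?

Clutch time: Ibrahim 27/78 = 34.6%, Sorensen 19/78 = 24.4% → Ibrahim
Regular time: Ibrahim 82/100 = 82.0%, Sorensen 28/39 = 71.8% → Ibrahim
Overall: Ibrahim 109/178 = 61.2%, Sorensen 47/117 = 40.2% → Ibrahim
Ibrahim wins overall and in every game group — no reversal.

Yes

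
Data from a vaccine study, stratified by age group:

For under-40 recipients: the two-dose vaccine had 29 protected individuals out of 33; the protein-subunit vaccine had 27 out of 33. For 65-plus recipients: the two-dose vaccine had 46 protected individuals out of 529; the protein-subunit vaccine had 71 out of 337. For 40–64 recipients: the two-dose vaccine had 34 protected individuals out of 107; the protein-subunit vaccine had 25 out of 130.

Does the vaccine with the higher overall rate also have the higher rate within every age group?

Under-40: the two-dose vaccine 29/33 = 87.9%, the protein-subunit vaccine 27/33 = 81.8% → the two-dose vaccine
65-plus: the two-dose vaccine 46/529 = 8.7%, the protein-subunit vaccine 71/337 = 21.1% → the protein-subunit vaccine
40–64: the two-dose vaccine 34/107 = 31.8%, the protein-subunit vaccine 25/130 = 19.2% → the two-dose vaccine
Overall: the two-dose vaccine 109/669 = 16.3%, the protein-subunit vaccine 123/500 = 24.6% → the protein-subunit vaccine
Neither sweeps: the two-dose vaccine wins 2 of 3 groups, the protein-subunit vaccine wins 1. The protein-subunit vaccine wins overall but not every group — no Simpson reversal.

No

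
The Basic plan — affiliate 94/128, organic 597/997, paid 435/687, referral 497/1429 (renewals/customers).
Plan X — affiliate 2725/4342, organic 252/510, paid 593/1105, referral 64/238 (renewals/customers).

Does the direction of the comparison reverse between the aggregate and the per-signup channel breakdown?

Affiliate: the Basic plan 94/128 = 73.4%, Plan X 2725/4342 = 62.8% → the Basic plan
Organic: the Basic plan 597/997 = 59.9%, Plan X 252/510 = 49.4% → the Basic plan
Paid: the Basic plan 435/687 = 63.3%, Plan X 593/1105 = 53.7% → the Basic plan
Referral: the Basic plan 497/1429 = 34.8%, Plan X 64/238 = 26.9% → the Basic plan
Overall: the Basic plan 1623/3241 = 50.1%, Plan X 3634/6195 = 58.7% → Plan X
The Basic plan wins each signup group but Plan X wins overall — the comparison reverses. The Basic plan's customers skew toward referral, which has a lower base rate.

Yes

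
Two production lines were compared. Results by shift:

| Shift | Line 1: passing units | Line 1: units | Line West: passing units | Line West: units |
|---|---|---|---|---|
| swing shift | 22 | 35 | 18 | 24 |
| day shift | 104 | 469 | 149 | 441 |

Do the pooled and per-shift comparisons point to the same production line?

Swing shift: Line 1 22/35 = 62.9%, Line West 18/24 = 75.0% → Line West
Day shift: Line 1 104/469 = 22.2%, Line West 149/441 = 33.8% → Line West
Overall: Line 1 126/504 = 25.0%, Line West 167/465 = 35.9% → Line West
Line West wins overall and in every shift group — no reversal.

Yes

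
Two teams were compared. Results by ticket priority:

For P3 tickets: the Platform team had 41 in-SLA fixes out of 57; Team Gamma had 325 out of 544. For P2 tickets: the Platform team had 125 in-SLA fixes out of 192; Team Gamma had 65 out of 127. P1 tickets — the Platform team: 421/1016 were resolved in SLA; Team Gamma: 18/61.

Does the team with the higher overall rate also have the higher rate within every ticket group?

P3: the Platform team 41/57 = 71.9%, Team Gamma 325/544 = 59.7% → the Platform team
P2: the Platform team 125/192 = 65.1%, Team Gamma 65/127 = 51.2% → the Platform team
P1: the Platform team 421/1016 = 41.4%, Team Gamma 18/61 = 29.5% → the Platform team
Overall: the Platform team 587/1265 = 46.4%, Team Gamma 408/732 = 55.7% → Team Gamma
The Platform team wins each ticket group but Team Gamma wins overall — the comparison reverses. The Platform team's tickets skew toward P1, which has a lower base rate.

No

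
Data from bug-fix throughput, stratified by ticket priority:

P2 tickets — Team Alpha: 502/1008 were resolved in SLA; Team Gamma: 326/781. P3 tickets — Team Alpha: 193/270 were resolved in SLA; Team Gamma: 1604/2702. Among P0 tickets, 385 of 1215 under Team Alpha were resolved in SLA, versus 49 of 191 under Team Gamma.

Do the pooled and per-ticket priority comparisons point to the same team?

P2: Team Alpha 502/1008 = 49.8%, Team Gamma 326/781 = 41.7% → Team Alpha
P3: Team Alpha 193/270 = 71.5%, Team Gamma 1604/2702 = 59.4% → Team Alpha
P0: Team Alpha 385/1215 = 31.7%, Team Gamma 49/191 = 25.7% → Team Alpha
Overall: Team Alpha 1080/2493 = 43.3%, Team Gamma 1979/3674 = 53.9% → Team Gamma
Team Alpha wins each ticket group but Team Gamma wins overall — the comparison reverses. Team Alpha's tickets skew toward P0, which has a lower base rate.

No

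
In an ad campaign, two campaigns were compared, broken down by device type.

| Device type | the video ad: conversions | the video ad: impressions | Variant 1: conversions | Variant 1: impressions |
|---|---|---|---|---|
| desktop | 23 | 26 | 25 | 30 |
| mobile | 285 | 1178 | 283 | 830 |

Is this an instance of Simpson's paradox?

Desktop: the video ad 23/26 = 88.5%, Variant 1 25/30 = 83.3% → the video ad
Mobile: the video ad 285/1178 = 24.2%, Variant 1 283/830 = 34.1% → Variant 1
Overall: the video ad 308/1204 = 25.6%, Variant 1 308/860 = 35.8% → Variant 1
Neither sweeps: the video ad wins 1 of 2 groups, Variant 1 wins 1. Variant 1 wins overall but not every group — no Simpson reversal.

No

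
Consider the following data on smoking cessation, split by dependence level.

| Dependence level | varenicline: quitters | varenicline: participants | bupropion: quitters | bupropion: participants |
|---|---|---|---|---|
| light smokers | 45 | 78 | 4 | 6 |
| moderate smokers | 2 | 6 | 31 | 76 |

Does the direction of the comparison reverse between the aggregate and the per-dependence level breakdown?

Light smokers: varenicline 45/78 = 57.7%, bupropion 4/6 = 66.7% → bupropion
Moderate smokers: varenicline 2/6 = 33.3%, bupropion 31/76 = 40.8% → bupropion
Overall: varenicline 47/84 = 56.0%, bupropion 35/82 = 42.7% → varenicline
Bupropion wins each dependence group but varenicline wins overall — the comparison reverses. Bupropion's participants skew toward moderate smokers, which has a lower base rate.

Yes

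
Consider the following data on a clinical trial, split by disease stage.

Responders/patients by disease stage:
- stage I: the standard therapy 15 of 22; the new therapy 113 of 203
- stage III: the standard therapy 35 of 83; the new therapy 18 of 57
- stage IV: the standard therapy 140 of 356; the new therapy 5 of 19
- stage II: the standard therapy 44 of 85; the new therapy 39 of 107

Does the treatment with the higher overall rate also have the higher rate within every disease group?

No

Stage I: the standard therapy 15/22 = 68.2%, the new therapy 113/203 = 55.7% → the standard therapy
Stage III: the standard therapy 35/83 = 42.2%, the new therapy 18/57 = 31.6% → the standard therapy
Stage IV: the standard therapy 140/356 = 39.3%, the new therapy 5/19 = 26.3% → the standard therapy
Stage II: the standard therapy 44/85 = 51.8%, the new therapy 39/107 = 36.4% → the standard therapy
Overall: the standard therapy 234/546 = 42.9%, the new therapy 175/386 = 45.3% → the new therapy
The standard therapy wins each disease group but the new therapy wins overall — the comparison reverses. The standard therapy's patients skew toward stage IV, which has a lower base rate.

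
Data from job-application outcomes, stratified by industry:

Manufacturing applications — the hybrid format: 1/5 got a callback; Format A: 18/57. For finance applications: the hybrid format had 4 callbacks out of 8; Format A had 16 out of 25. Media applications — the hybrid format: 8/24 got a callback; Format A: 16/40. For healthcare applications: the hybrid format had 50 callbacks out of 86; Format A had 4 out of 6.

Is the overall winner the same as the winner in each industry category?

Manufacturing: the hybrid format 1/5 = 20.0%, Format A 18/57 = 31.6% → Format A
Finance: the hybrid format 4/8 = 50.0%, Format A 16/25 = 64.0% → Format A
Media: the hybrid format 8/24 = 33.3%, Format A 16/40 = 40.0% → Format A
Healthcare: the hybrid format 50/86 = 58.1%, Format A 4/6 = 66.7% → Format A
Overall: the hybrid format 63/123 = 51.2%, Format A 54/128 = 42.2% → the hybrid format
Format A wins each industry group but the hybrid format wins overall — the comparison reverses. Format A's applications skew toward manufacturing, which has a lower base rate.

No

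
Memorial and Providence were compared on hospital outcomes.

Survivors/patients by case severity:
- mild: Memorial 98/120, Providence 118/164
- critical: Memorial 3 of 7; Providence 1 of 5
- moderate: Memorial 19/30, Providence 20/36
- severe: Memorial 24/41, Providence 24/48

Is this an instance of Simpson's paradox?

No

Mild: Memorial 98/120 = 81.7%, Providence 118/164 = 72.0% → Memorial
Critical: Memorial 3/7 = 42.9%, Providence 1/5 = 20.0% → Memorial
Moderate: Memorial 19/30 = 63.3%, Providence 20/36 = 55.6% → Memorial
Severe: Memorial 24/41 = 58.5%, Providence 24/48 = 50.0% → Memorial
Overall: Memorial 144/198 = 72.7%, Providence 163/253 = 64.4% → Memorial
Memorial wins overall and in every case group — no reversal.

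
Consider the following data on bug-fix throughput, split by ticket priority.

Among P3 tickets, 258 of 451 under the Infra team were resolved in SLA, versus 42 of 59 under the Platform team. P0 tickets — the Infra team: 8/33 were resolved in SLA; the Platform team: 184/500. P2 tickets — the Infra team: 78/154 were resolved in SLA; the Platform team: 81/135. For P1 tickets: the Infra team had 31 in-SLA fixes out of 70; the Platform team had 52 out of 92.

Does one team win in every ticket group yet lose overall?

P3: the Infra team 258/451 = 57.2%, the Platform team 42/59 = 71.2% → the Platform team
P0: the Infra team 8/33 = 24.2%, the Platform team 184/500 = 36.8% → the Platform team
P2: the Infra team 78/154 = 50.6%, the Platform team 81/135 = 60.0% → the Platform team
P1: the Infra team 31/70 = 44.3%, the Platform team 52/92 = 56.5% → the Platform team
Overall: the Infra team 375/708 = 53.0%, the Platform team 359/786 = 45.7% → the Infra team
The Platform team wins each ticket group but the Infra team wins overall — the comparison reverses. The Platform team's tickets skew toward P0, which has a lower base rate.

Yes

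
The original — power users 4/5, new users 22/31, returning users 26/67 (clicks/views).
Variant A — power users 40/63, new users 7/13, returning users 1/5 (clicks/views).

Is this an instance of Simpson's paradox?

Yes

Power users: the original 4/5 = 80.0%, Variant A 40/63 = 63.5% → the original
New users: the original 22/31 = 71.0%, Variant A 7/13 = 53.8% → the original
Returning users: the original 26/67 = 38.8%, Variant A 1/5 = 20.0% → the original
Overall: the original 52/103 = 50.5%, Variant A 48/81 = 59.3% → Variant A
The original wins each user group but Variant A wins overall — the comparison reverses. The original's views skew toward returning users, which has a lower base rate.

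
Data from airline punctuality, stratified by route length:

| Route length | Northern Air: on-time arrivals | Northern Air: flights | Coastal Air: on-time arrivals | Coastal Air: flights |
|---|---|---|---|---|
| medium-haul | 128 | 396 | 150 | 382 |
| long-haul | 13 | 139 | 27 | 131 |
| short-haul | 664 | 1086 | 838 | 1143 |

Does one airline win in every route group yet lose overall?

Medium-haul: Northern Air 128/396 = 32.3%, Coastal Air 150/382 = 39.3% → Coastal Air
Long-haul: Northern Air 13/139 = 9.4%, Coastal Air 27/131 = 20.6% → Coastal Air
Short-haul: Northern Air 664/1086 = 61.1%, Coastal Air 838/1143 = 73.3% → Coastal Air
Overall: Northern Air 805/1621 = 49.7%, Coastal Air 1015/1656 = 61.3% → Coastal Air
Coastal Air wins overall and in every route group — no reversal.

No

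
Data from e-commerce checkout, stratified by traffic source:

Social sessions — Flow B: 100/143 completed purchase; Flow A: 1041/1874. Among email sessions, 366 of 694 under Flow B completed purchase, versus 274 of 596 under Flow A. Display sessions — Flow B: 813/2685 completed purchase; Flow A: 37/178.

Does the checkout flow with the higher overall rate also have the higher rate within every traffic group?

No

Social: Flow B 100/143 = 69.9%, Flow A 1041/1874 = 55.5% → Flow B
Email: Flow B 366/694 = 52.7%, Flow A 274/596 = 46.0% → Flow B
Display: Flow B 813/2685 = 30.3%, Flow A 37/178 = 20.8% → Flow B
Overall: Flow B 1279/3522 = 36.3%, Flow A 1352/2648 = 51.1% → Flow A
Flow B wins each traffic group but Flow A wins overall — the comparison reverses. Flow B's sessions skew toward display, which has a lower base rate.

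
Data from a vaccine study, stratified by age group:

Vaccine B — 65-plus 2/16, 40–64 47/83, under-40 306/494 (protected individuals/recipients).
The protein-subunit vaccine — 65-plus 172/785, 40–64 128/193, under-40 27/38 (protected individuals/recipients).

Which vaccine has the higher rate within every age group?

the protein-subunit vaccine

65-plus: Vaccine B 2/16 = 12.5%, the protein-subunit vaccine 172/785 = 21.9% → the protein-subunit vaccine
40–64: Vaccine B 47/83 = 56.6%, the protein-subunit vaccine 128/193 = 66.3% → the protein-subunit vaccine
Under-40: Vaccine B 306/494 = 61.9%, the protein-subunit vaccine 27/38 = 71.1% → the protein-subunit vaccine
The protein-subunit vaccine has the higher rate in all 3 groups.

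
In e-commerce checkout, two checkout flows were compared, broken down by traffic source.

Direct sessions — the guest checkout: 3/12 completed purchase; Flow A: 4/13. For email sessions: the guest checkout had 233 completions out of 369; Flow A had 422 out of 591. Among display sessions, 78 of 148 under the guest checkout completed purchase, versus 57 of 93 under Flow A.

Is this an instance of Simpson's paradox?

Direct: the guest checkout 3/12 = 25.0%, Flow A 4/13 = 30.8% → Flow A
Email: the guest checkout 233/369 = 63.1%, Flow A 422/591 = 71.4% → Flow A
Display: the guest checkout 78/148 = 52.7%, Flow A 57/93 = 61.3% → Flow A
Overall: the guest checkout 314/529 = 59.4%, Flow A 483/697 = 69.3% → Flow A
Flow A wins overall and in every traffic group — no reversal.

No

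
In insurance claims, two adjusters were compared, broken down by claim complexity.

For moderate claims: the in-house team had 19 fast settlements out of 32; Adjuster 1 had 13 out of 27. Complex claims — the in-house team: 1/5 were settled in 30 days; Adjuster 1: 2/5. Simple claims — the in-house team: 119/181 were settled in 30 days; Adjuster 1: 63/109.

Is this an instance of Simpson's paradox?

Moderate: the in-house team 19/32 = 59.4%, Adjuster 1 13/27 = 48.1% → the in-house team
Complex: the in-house team 1/5 = 20.0%, Adjuster 1 2/5 = 40.0% → Adjuster 1
Simple: the in-house team 119/181 = 65.7%, Adjuster 1 63/109 = 57.8% → the in-house team
Overall: the in-house team 139/218 = 63.8%, Adjuster 1 78/141 = 55.3% → the in-house team
Neither sweeps: the in-house team wins 2 of 3 groups, Adjuster 1 wins 1. The in-house team wins overall but not every group — no Simpson reversal.

No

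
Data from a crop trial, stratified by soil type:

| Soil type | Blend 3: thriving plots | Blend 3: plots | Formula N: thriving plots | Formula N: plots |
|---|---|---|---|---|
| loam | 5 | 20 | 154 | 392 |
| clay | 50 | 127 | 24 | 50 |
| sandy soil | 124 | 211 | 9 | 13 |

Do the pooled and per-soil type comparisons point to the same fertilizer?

Loam: Blend 3 5/20 = 25.0%, Formula N 154/392 = 39.3% → Formula N
Clay: Blend 3 50/127 = 39.4%, Formula N 24/50 = 48.0% → Formula N
Sandy soil: Blend 3 124/211 = 58.8%, Formula N 9/13 = 69.2% → Formula N
Overall: Blend 3 179/358 = 50.0%, Formula N 187/455 = 41.1% → Blend 3
Formula N wins each soil group but Blend 3 wins overall — the comparison reverses. Formula N's plots skew toward loam, which has a lower base rate.

No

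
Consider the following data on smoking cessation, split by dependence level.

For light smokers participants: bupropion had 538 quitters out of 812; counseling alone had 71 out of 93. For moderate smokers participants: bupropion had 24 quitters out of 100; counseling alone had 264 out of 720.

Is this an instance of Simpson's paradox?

Light smokers: bupropion 538/812 = 66.3%, counseling alone 71/93 = 76.3% → counseling alone
Moderate smokers: bupropion 24/100 = 24.0%, counseling alone 264/720 = 36.7% → counseling alone
Overall: bupropion 562/912 = 61.6%, counseling alone 335/813 = 41.2% → bupropion
Counseling alone wins each dependence group but bupropion wins overall — the comparison reverses. Counseling alone's participants skew toward moderate smokers, which has a lower base rate.

Yes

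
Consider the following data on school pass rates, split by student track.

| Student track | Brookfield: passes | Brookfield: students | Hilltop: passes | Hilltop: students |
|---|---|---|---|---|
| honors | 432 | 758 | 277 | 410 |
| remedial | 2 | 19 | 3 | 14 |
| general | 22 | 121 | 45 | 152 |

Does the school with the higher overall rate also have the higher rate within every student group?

Yes

Honors: Brookfield 432/758 = 57.0%, Hilltop 277/410 = 67.6% → Hilltop
Remedial: Brookfield 2/19 = 10.5%, Hilltop 3/14 = 21.4% → Hilltop
General: Brookfield 22/121 = 18.2%, Hilltop 45/152 = 29.6% → Hilltop
Overall: Brookfield 456/898 = 50.8%, Hilltop 325/576 = 56.4% → Hilltop
Hilltop wins overall and in every student group — no reversal.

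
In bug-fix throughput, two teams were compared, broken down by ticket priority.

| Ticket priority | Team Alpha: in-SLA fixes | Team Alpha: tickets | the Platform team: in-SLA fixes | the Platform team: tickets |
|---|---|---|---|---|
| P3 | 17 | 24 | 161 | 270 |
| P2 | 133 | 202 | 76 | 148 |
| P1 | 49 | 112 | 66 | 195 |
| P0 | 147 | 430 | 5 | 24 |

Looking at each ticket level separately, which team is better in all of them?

P3: Team Alpha 17/24 = 70.8%, the Platform team 161/270 = 59.6% → Team Alpha
P2: Team Alpha 133/202 = 65.8%, the Platform team 76/148 = 51.4% → Team Alpha
P1: Team Alpha 49/112 = 43.8%, the Platform team 66/195 = 33.8% → Team Alpha
P0: Team Alpha 147/430 = 34.2%, the Platform team 5/24 = 20.8% → Team Alpha
Team Alpha has the higher rate in all 4 groups.

Team Alpha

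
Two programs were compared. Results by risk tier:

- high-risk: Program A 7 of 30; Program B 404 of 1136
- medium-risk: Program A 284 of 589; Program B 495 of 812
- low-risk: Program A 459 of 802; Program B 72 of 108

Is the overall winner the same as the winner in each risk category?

No

High-risk: Program A 7/30 = 23.3%, Program B 404/1136 = 35.6% → Program B
Medium-risk: Program A 284/589 = 48.2%, Program B 495/812 = 61.0% → Program B
Low-risk: Program A 459/802 = 57.2%, Program B 72/108 = 66.7% → Program B
Overall: Program A 750/1421 = 52.8%, Program B 971/2056 = 47.2% → Program A
Program B wins each risk group but Program A wins overall — the comparison reverses. Program B's participants skew toward high-risk, which has a lower base rate.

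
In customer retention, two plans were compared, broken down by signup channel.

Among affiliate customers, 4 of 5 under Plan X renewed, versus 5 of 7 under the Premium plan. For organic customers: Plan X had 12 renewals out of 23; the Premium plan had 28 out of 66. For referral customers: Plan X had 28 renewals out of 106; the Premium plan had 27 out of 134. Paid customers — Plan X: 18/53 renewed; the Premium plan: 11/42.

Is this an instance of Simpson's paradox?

Affiliate: Plan X 4/5 = 80.0%, the Premium plan 5/7 = 71.4% → Plan X
Organic: Plan X 12/23 = 52.2%, the Premium plan 28/66 = 42.4% → Plan X
Referral: Plan X 28/106 = 26.4%, the Premium plan 27/134 = 20.1% → Plan X
Paid: Plan X 18/53 = 34.0%, the Premium plan 11/42 = 26.2% → Plan X
Overall: Plan X 62/187 = 33.2%, the Premium plan 71/249 = 28.5% → Plan X
Plan X wins overall and in every signup group — no reversal.

No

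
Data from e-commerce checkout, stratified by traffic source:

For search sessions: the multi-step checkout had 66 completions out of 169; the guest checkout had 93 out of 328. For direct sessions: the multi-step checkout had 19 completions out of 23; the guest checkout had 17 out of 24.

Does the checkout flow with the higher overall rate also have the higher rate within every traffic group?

Search: the multi-step checkout 66/169 = 39.1%, the guest checkout 93/328 = 28.4% → the multi-step checkout
Direct: the multi-step checkout 19/23 = 82.6%, the guest checkout 17/24 = 70.8% → the multi-step checkout
Overall: the multi-step checkout 85/192 = 44.3%, the guest checkout 110/352 = 31.2% → the multi-step checkout
The multi-step checkout wins overall and in every traffic group — no reversal.

Yes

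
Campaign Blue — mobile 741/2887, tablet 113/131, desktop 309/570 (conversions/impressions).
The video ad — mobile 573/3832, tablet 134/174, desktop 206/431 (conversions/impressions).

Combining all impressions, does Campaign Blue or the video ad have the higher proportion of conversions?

Mobile: Campaign Blue 741/2887 = 25.7%, the video ad 573/3832 = 15.0% → Campaign Blue
Tablet: Campaign Blue 113/131 = 86.3%, the video ad 134/174 = 77.0% → Campaign Blue
Desktop: Campaign Blue 309/570 = 54.2%, the video ad 206/431 = 47.8% → Campaign Blue
Overall: Campaign Blue 1163/3588 = 32.4%, the video ad 913/4437 = 20.6% → Campaign Blue

Campaign Blue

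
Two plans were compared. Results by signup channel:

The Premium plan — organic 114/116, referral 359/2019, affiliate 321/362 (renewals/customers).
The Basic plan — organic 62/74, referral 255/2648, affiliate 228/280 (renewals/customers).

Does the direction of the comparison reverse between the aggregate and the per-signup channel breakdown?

No

Organic: the Premium plan 114/116 = 98.3%, the Basic plan 62/74 = 83.8% → the Premium plan
Referral: the Premium plan 359/2019 = 17.8%, the Basic plan 255/2648 = 9.6% → the Premium plan
Affiliate: the Premium plan 321/362 = 88.7%, the Basic plan 228/280 = 81.4% → the Premium plan
Overall: the Premium plan 794/2497 = 31.8%, the Basic plan 545/3002 = 18.2% → the Premium plan
The Premium plan wins overall and in every signup group — no reversal.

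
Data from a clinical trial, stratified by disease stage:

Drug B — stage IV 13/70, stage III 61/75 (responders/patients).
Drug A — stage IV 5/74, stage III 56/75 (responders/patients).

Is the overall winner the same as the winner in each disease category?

Stage IV: Drug B 13/70 = 18.6%, Drug A 5/74 = 6.8% → Drug B
Stage III: Drug B 61/75 = 81.3%, Drug A 56/75 = 74.7% → Drug B
Overall: Drug B 74/145 = 51.0%, Drug A 61/149 = 40.9% → Drug B
Drug B wins overall and in every disease group — no reversal.

Yes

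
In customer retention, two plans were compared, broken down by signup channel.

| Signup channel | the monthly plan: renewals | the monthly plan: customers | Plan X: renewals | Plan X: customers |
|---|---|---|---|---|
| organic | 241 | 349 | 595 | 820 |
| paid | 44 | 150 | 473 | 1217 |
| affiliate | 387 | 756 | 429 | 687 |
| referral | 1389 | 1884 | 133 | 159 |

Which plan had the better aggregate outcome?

Organic: the monthly plan 241/349 = 69.1%, Plan X 595/820 = 72.6% → Plan X
Paid: the monthly plan 44/150 = 29.3%, Plan X 473/1217 = 38.9% → Plan X
Affiliate: the monthly plan 387/756 = 51.2%, Plan X 429/687 = 62.4% → Plan X
Referral: the monthly plan 1389/1884 = 73.7%, Plan X 133/159 = 83.6% → Plan X
Overall: the monthly plan 2061/3139 = 65.7%, Plan X 1630/2883 = 56.5% → the monthly plan
(Plan X wins every signup group but the monthly plan wins overall — Plan X's customers skew toward the low-rate paid group.)

the monthly plan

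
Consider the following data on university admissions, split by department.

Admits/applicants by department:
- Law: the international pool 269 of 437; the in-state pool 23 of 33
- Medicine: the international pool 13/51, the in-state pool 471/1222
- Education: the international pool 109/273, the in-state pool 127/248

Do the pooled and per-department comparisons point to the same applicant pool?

Law: the international pool 269/437 = 61.6%, the in-state pool 23/33 = 69.7% → the in-state pool
Medicine: the international pool 13/51 = 25.5%, the in-state pool 471/1222 = 38.5% → the in-state pool
Education: the international pool 109/273 = 39.9%, the in-state pool 127/248 = 51.2% → the in-state pool
Overall: the international pool 391/761 = 51.4%, the in-state pool 621/1503 = 41.3% → the international pool
The in-state pool wins each department group but the international pool wins overall — the comparison reverses. The in-state pool's applicants skew toward Medicine, which has a lower base rate.

No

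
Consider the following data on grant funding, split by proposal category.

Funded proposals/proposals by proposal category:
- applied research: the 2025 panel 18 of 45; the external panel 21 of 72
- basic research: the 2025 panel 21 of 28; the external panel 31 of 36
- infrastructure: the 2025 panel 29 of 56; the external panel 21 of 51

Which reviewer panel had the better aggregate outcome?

the 2025 panel

Applied research: the 2025 panel 18/45 = 40.0%, the external panel 21/72 = 29.2% → the 2025 panel
Basic research: the 2025 panel 21/28 = 75.0%, the external panel 31/36 = 86.1% → the external panel
Infrastructure: the 2025 panel 29/56 = 51.8%, the external panel 21/51 = 41.2% → the 2025 panel
Overall: the 2025 panel 68/129 = 52.7%, the external panel 73/159 = 45.9% → the 2025 panel
(Neither sweeps every proposal group, but the 2025 panel has the higher pooled rate.)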